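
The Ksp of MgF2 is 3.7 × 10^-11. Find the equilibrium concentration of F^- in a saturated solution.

[F^-] ≈ 4.2 x 10^-4 M

MgF2(s) ⇌ Mg^2+ + 2 F^-
Ksp = [Mg^2+][F^-]^2
Let s = molar solubility. Then [Mg^2+] = s and [F^-] = 2s.
So Ksp = s × (2s)^2 = 4s^3
s = (3.7 × 10^-11 / 4)^(1/3) = 2.10 × 10^-4 M
[F^-] = 2s = 4.2 x 10^-4 M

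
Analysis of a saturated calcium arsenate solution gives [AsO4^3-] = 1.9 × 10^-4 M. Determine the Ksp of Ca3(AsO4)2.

Ca3(AsO4)2(s) ⇌ 3 Ca^2+ + 2 AsO4^3-
Stoichiometry gives [Ca^2+] = (3/2)[AsO4^3-] = 2.85 × 10^-4 M.
Ksp = [Ca^2+]^3[AsO4^3-]^2
Ksp = (2.85 × 10^-4)^3 × (1.9 × 10^-4)^2 = 8.4 × 10^-19

Ksp ≈ 8.4e-19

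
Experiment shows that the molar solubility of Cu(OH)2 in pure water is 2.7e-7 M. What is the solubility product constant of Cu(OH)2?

Cu(OH)2(s) ⇌ Cu^2+(aq) + 2 OH^-(aq)
With molar solubility s: [Cu^2+] = s, [OH^-] = 2s.
Ksp = [Cu^2+][OH^-]^2
Ksp = s(2s)^2 = 4s^3
With s = 2.7 x 10^-7: Ksp = 7.9 x 10^-20

Ksp = 7.9e-20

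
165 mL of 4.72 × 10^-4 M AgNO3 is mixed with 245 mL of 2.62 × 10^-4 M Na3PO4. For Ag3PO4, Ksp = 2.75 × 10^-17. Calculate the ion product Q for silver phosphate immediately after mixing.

Total volume = 165 + 245 = 410 mL.
[Ag^+] = 4.72 x 10^-4 × (165/410) = 1.900 × 10^-4 M
[PO4^3-] = 2.62 × 10^-4 × (245/410) = 1.566 x 10^-4 M
Ag3PO4(s) ⇌ 3 Ag^+(aq) + PO4^3-(aq), so Q = [Ag^+]^3[PO4^3-]
Q = (1.900 x 10^-4)^3(1.566 × 10^-4) = 1.07 × 10^-15
Q > Ksp, so Ag3PO4 will precipitate.

Q = 1.07e-15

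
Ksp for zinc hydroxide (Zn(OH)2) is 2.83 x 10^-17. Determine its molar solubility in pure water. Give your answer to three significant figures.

Zn(OH)2(s) <=> Zn^2+ + 2 OH^-
Ksp = [Zn^2+][OH^-]^2
Let s = molar solubility. Then [Zn^2+] = s and [OH^-] = 2s.
Ksp = s(2s)^2 = 4s^3
Solving, s = (2.83 x 10^-17/4)^(1/3) = 1.92 × 10^-6 M

s ≈ 1.92 × 10^-6 M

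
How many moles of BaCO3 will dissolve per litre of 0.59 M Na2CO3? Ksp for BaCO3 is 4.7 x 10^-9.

BaCO3(s) <=> Ba^2+ + CO3^2-
Ksp = [Ba^2+][CO3^2-]
If s mol/L dissolves here, [Ba^2+] = s, [CO3^2-] = 0.59 + s ≈ 0.59 (Ksp is small, so little additional dissolves).
Ksp ≈ s × 0.59
s = 8.0 x 10^-9 M
Check: s = 8.0 x 10^-9 ≪ 0.59, so the approximation is valid.

s ≈ 8.0e-9 M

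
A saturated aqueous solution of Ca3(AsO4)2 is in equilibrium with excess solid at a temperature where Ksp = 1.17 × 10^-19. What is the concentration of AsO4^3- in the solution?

[AsO4^3-] = 1.28 × 10^-4 M

Ca3(AsO4)2(s) <=> 3 Ca^2+ + 2 AsO4^3-
Ksp = [Ca^2+]^3[AsO4^3-]^2
If s mol/L of Ca3(AsO4)2 dissolves, [Ca^2+] = 3s and [AsO4^3-] = 2s.
So Ksp = (3s)^3 × (2s)^2 = 108s^5
s = (1.17 × 10^-19 / 108)^(1/5) = 6.411 × 10^-5 M
[AsO4^3-] = 2s = 1.28 x 10^-4 M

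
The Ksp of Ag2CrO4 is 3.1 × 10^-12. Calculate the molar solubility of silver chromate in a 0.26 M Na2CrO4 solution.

Ag2CrO4(s) <=> 2 Ag^+(aq) + CrO4^2-(aq)
Ksp = [Ag^+]^2[CrO4^2-]
Let s = moles of Ag2CrO4 that dissolve per litre. [Ag^+] = 2s, [CrO4^2-] = 0.26 + s ≈ 0.26 (common-ion effect: CrO4^2- is already 0.26 M).
Ksp ≈ (2s)^2 × 0.26
s = 1.7 × 10^-6 M
Check: s = 1.7 × 10^-6 ≪ 0.26, so the approximation is valid.

s ≈ 1.7 × 10^-6 M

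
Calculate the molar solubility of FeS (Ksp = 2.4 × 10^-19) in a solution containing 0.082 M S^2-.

FeS(s) ⇌ Fe^2+(aq) + S^2-(aq)
Ksp = [Fe^2+][S^2-]
Let s be the molar solubility in this solution. [Fe^2+] = s, [S^2-] = 0.082 + s ≈ 0.082 (Ksp is small, so little additional dissolves).
Ksp ≈ s × 0.082
s = 2.9 x 10^-18 M
Check: s = 2.9 × 10^-18 ≪ 0.082, so the approximation is valid.

2.9 × 10^-18 M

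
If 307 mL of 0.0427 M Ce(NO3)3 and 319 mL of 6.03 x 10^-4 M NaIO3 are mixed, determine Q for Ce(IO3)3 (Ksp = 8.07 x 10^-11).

Total volume = 307 + 319 = 626 mL.
[Ce^3+] = 4.27 × 10^-2 × (307/626) = 2.094 × 10^-2 M
[IO3^-] = 6.03 x 10^-4 × (319/626) = 3.073 × 10^-4 M
Ce(IO3)3(s) ⇌ Ce^3+ + 3 IO3^-, so Q = [Ce^3+][IO3^-]^3
Q = (2.094 × 10^-2)(3.073 × 10^-4)^3 = 6.08 × 10^-13
Q < Ksp, so no precipitate of Ce(IO3)3 forms.

Q ≈ 6.08 x 10^-13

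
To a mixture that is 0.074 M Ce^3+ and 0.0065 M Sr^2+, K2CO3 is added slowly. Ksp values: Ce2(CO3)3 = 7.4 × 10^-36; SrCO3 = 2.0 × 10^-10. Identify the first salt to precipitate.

Ce2(CO3)3

Precipitation of each salt starts when its ion product equals its Ksp.
For Ce2(CO3)3: 7.4 × 10^-36 = (0.074)^2 × [CO3^2-]^3  ⇒  [CO3^2-] = 1.1 × 10^-11 M.
For SrCO3: 2.0 × 10^-10 = 0.0065 × [CO3^2-]  ⇒  [CO3^2-] = 3.1 x 10^-8 M.
The salt with the lower threshold [CO3^2-] precipitates first: Ce2(CO3)3.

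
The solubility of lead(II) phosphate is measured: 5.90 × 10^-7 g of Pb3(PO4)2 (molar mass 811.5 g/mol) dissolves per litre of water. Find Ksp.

Molar solubility s = (5.90 × 10^-7 g/L) / (811.5 g/mol) = 7.270 × 10^-10 M.
Pb3(PO4)2(s) ⇌ 3 Pb^2+ + 2 PO4^3-
For each mole of Pb3(PO4)2 that dissolves: [Pb^2+] = 3s, [PO4^3-] = 2s.
Ksp = [Pb^2+]^3[PO4^3-]^2
Substituting: Ksp = (3s)^3(2s)^2 = 108s^5
With s = 7.270 x 10^-10: Ksp = 2.19 × 10^-44

Ksp ≈ 2.19 × 10^-44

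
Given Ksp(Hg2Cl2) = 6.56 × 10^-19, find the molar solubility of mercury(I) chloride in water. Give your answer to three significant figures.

5.47e-7 M

Hg2Cl2(s) ⇌ Hg2^2+ + 2 Cl^-
Ksp = [Hg2^2+][Cl^-]^2
With molar solubility s: [Hg2^2+] = s, [Cl^-] = 2s.
So Ksp = s × (2s)^2 = 4s^3
s = (6.56 × 10^-19 / 4)^(1/3) = 5.47 × 10^-7 M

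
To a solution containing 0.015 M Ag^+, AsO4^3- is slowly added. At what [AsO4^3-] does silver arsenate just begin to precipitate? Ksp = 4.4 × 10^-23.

[AsO4^3-] = 1.3e-17 M

Ag3AsO4(s) ⇌ 3 Ag^+ + AsO4^3-
Ksp = [Ag^+]^3[AsO4^3-]
Precipitation begins when Q = Ksp. With [Ag^+] = 0.015 M:
4.4 × 10^-23 = (0.015)^3 × [AsO4^3-]
[AsO4^3-] = (4.4 × 10^-23 / 3.38 × 10^-6) = 1.3 × 10^-17 M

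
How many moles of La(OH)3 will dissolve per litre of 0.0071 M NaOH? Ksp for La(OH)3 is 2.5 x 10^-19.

s ≈ 7.0e-13 M

La(OH)3(s) <=> La^3+(aq) + 3 OH^-(aq)
Ksp = [La^3+][OH^-]^3
Let s = moles of La(OH)3 that dissolve per litre. [La^3+] = s, [OH^-] = 0.0071 + 3s ≈ 0.0071 (since OH^- from NaOH dominates).
Ksp ≈ s × (0.0071)^3
s = 7.0 × 10^-13 M
Check: 3s = 2.1 x 10^-12 ≪ 0.0071, so the approximation is valid.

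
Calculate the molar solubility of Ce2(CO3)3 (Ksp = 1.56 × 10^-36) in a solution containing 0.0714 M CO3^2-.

Ce2(CO3)3(s) ⇌ 2 Ce^3+(aq) + 3 CO3^2-(aq)
Ksp = [Ce^3+]^2[CO3^2-]^3
If s mol/L dissolves here, [Ce^3+] = 2s, [CO3^2-] = 0.0714 + 3s ≈ 0.0714 (common-ion effect: CO3^2- is already 0.0714 M).
Ksp ≈ (2s)^2 × (0.0714)^3
s = 3.27 × 10^-17 M
Check: 3s = 9.8 × 10^-17 ≪ 0.0714, so the approximation is valid.

3.27 × 10^-17 M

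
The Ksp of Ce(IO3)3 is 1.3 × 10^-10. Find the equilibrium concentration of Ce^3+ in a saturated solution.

Ce(IO3)3(s) <=> Ce^3+ + 3 IO3^-
Ksp = [Ce^3+][IO3^-]^3
If s mol/L of Ce(IO3)3 dissolves, [Ce^3+] = s and [IO3^-] = 3s.
Substituting: Ksp = s(3s)^3 = 27s^4
s = (1.3 × 10^-10 / 27)^(1/4) = 1.48 x 10^-3 M
[Ce^3+] = s = 1.5 x 10^-3 M

1.5e-3 M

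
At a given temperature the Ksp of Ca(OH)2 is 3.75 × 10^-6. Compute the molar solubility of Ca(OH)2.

Ca(OH)2(s) ⇌ Ca^2+(aq) + 2 OH^-(aq)
Ksp = [Ca^2+][OH^-]^2
With molar solubility s: [Ca^2+] = s, [OH^-] = 2s.
So Ksp = s × (2s)^2 = 4s^3
s = (3.75 × 10^-6 / 4)^(1/3) = 9.79 x 10^-3 M

9.79 x 10^-3 M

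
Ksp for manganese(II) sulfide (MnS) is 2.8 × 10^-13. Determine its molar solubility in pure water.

MnS(s) ⇌ Mn^2+ + S^2-
Ksp = [Mn^2+][S^2-]
Let s = molar solubility. Then [Mn^2+] = s and [S^2-] = s.
Ksp = s × s = s^2
s = √(2.8 × 10^-13) = 5.3 × 10^-7 M

s = 5.3e-7 M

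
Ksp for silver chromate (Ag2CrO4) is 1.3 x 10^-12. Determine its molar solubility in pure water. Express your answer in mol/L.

Ag2CrO4(s) <=> 2 Ag^+(aq) + CrO4^2-(aq)
Ksp = [Ag^+]^2[CrO4^2-]
With molar solubility s: [Ag^+] = 2s, [CrO4^2-] = s.
Ksp = (2s)^2s = 4s^3
s^3 = 1.3 x 10^-12 / 4, so s = 6.9 × 10^-5 M

s = 6.9e-5 M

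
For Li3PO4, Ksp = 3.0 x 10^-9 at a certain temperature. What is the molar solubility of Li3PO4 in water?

Li3PO4(s) <=> 3 Li^+ + PO4^3-
Ksp = [Li^+]^3[PO4^3-]
For each mole of Li3PO4 that dissolves: [Li^+] = 3s, [PO4^3-] = s.
Substituting: Ksp = (3s)^3s = 27s^4
s^4 = 3.0 x 10^-9 / 27, so s = 3.2 × 10^-3 M

s = 3.2e-3 M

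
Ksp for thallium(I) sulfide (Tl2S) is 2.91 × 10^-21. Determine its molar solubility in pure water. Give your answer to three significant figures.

Tl2S(s) ⇌ 2 Tl^+ + S^2-
Ksp = [Tl^+]^2[S^2-]
With molar solubility s: [Tl^+] = 2s, [S^2-] = s.
Substituting: Ksp = (2s)^2s = 4s^3
Solving, s = (2.91 × 10^-21/4)^(1/3) = 8.99 × 10^-8 M

s ≈ 8.99e-8 M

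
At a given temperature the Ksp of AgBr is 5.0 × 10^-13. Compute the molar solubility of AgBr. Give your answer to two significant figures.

s = 7.1e-7 M

AgBr(s) ⇌ Ag^+ + Br^-
Ksp = [Ag^+][Br^-]
For each mole of AgBr that dissolves: [Ag^+] = s, [Br^-] = s.
Ksp = (s)(s) = s^2
s = √(5.0 × 10^-13) = 7.1 × 10^-7 M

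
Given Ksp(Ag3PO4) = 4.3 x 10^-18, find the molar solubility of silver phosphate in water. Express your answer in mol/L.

Ag3PO4(s) ⇌ 3 Ag^+(aq) + PO4^3-(aq)
Ksp = [Ag^+]^3[PO4^3-]
With molar solubility s: [Ag^+] = 3s, [PO4^3-] = s.
Substituting: Ksp = (3s)^3s = 27s^4
s = (4.3 x 10^-18 / 27)^(1/4) = 2.0 × 10^-5 M

2.0 × 10^-5 M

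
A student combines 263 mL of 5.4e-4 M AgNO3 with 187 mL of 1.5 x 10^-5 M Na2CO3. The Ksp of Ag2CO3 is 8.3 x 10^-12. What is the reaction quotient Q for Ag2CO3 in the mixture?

Total volume = 263 + 187 = 450 mL.
[Ag^+] = 5.4 × 10^-4 × (263/450) = 3.16 × 10^-4 M
[CO3^2-] = 1.5 × 10^-5 × (187/450) = 6.23 × 10^-6 M
Ag2CO3(s) ⇌ 2 Ag^+ + CO3^2-, so Q = [Ag^+]^2[CO3^2-]
Q = (3.16 x 10^-4)^2(6.23 × 10^-6) = 6.2 x 10^-13
Q < Ksp, so no precipitate of Ag2CO3 forms.

Q = 6.2 × 10^-13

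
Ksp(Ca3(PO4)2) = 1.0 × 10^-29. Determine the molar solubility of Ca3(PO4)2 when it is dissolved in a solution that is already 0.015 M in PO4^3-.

Ca3(PO4)2(s) ⇌ 3 Ca^2+(aq) + 2 PO4^3-(aq)
Ksp = [Ca^2+]^3[PO4^3-]^2
Let s be the molar solubility in this solution. [Ca^2+] = 3s, [PO4^3-] = 0.015 + 2s ≈ 0.015 (common-ion effect: PO4^3- is already 0.015 M).
Ksp ≈ (3s)^3 × (0.015)^2
s = 1.2 × 10^-9 M
Check: 2s = 2.4 x 10^-9 ≪ 0.015, so the approximation is valid.

s ≈ 1.2 × 10^-9 M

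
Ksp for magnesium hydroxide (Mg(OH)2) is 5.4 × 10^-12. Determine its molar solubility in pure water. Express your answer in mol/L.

Mg(OH)2(s) ⇌ Mg^2+(aq) + 2 OH^-(aq)
Ksp = [Mg^2+][OH^-]^2
If s mol/L of Mg(OH)2 dissolves, [Mg^2+] = s and [OH^-] = 2s.
Substituting: Ksp = s(2s)^2 = 4s^3
s^3 = 5.4 × 10^-12 / 4, so s = 1.1 × 10^-4 M

s ≈ 1.1e-4 M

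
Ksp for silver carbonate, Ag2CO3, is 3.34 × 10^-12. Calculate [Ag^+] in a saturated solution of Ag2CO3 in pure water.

Ag2CO3(s) ⇌ 2 Ag^+(aq) + CO3^2-(aq)
Ksp = [Ag^+]^2[CO3^2-]
For each mole of Ag2CO3 that dissolves: [Ag^+] = 2s, [CO3^2-] = s.
Substituting: Ksp = (2s)^2s = 4s^3
s^3 = 3.34 × 10^-12 / 4, so s = 9.417 x 10^-5 M
[Ag^+] = 2s = 1.88 × 10^-4 M

[Ag^+] = 1.88 x 10^-4 M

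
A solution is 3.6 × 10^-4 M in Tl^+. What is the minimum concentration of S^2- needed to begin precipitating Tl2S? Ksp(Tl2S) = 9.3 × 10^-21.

[S^2-] ≈ 7.2e-14 M

Tl2S(s) <=> 2 Tl^+(aq) + S^2-(aq)
Ksp = [Tl^+]^2[S^2-]
Precipitation begins when Q = Ksp. With [Tl^+] = 3.6 × 10^-4 M:
9.3 × 10^-21 = (3.6 × 10^-4)^2 × [S^2-]
[S^2-] = (9.3 × 10^-21 / 1.30 × 10^-7) = 7.2 × 10^-14 M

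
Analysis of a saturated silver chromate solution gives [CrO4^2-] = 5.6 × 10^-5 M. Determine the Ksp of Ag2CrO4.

Ksp = 7.0 x 10^-13

Ag2CrO4(s) ⇌ 2 Ag^+ + CrO4^2-
Stoichiometry gives [Ag^+] = (2/1)[CrO4^2-] = 1.12 × 10^-4 M.
Ksp = [Ag^+]^2[CrO4^2-]
Ksp = (1.12 × 10^-4)^2 × 5.6 × 10^-5 = 7.0 × 10^-13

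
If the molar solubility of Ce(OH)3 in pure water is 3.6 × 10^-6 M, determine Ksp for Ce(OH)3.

4.5 x 10^-21

Ce(OH)3(s) ⇌ Ce^3+ + 3 OH^-
Let s = molar solubility. Then [Ce^3+] = s and [OH^-] = 3s.
Ksp = [Ce^3+][OH^-]^3
So Ksp = s × (3s)^3 = 27s^4
With s = 3.6 x 10^-6: Ksp = 4.5 × 10^-21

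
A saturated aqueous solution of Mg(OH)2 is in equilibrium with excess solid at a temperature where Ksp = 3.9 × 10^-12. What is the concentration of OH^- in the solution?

Mg(OH)2(s) <=> Mg^2+(aq) + 2 OH^-(aq)
Ksp = [Mg^2+][OH^-]^2
For each mole of Mg(OH)2 that dissolves: [Mg^2+] = s, [OH^-] = 2s.
So Ksp = s × (2s)^2 = 4s^3
Solving, s = (3.9 × 10^-12/4)^(1/3) = 9.92 × 10^-5 M
[OH^-] = 2s = 2.0 × 10^-4 M

[OH^-] = 2.0 × 10^-4 M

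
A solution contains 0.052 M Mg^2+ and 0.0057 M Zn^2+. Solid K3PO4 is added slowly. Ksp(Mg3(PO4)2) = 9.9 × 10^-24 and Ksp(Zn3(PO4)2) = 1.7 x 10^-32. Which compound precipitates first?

Precipitation of each salt starts when its ion product equals its Ksp.
For Mg3(PO4)2: 9.9 × 10^-24 = (0.052)^3 × [PO4^3-]^2  ⇒  [PO4^3-] = 2.7 x 10^-10 M.
For Zn3(PO4)2: 1.7 x 10^-32 = (0.0057)^3 × [PO4^3-]^2  ⇒  [PO4^3-] = 3.0 × 10^-13 M.
The salt with the lower threshold [PO4^3-] precipitates first: Zn3(PO4)2.

Zn3(PO4)2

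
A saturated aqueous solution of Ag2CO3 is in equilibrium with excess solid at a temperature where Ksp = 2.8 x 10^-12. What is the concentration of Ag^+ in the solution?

Ag2CO3(s) ⇌ 2 Ag^+ + CO3^2-
Ksp = [Ag^+]^2[CO3^2-]
With molar solubility s: [Ag^+] = 2s, [CO3^2-] = s.
Ksp = (2s)^2s = 4s^3
s^3 = 2.8 x 10^-12 / 4, so s = 8.88 x 10^-5 M
[Ag^+] = 2s = 1.8 x 10^-4 M

[Ag^+] = 1.8 × 10^-4 M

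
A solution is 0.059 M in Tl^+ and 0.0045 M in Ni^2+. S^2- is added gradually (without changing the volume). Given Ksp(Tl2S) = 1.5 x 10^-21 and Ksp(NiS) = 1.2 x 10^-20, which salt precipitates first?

Tl2S

Precipitation of each salt starts when its ion product equals its Ksp.
For Tl2S: 1.5 x 10^-21 = (0.059)^2 × [S^2-]  ⇒  [S^2-] = 4.3 × 10^-19 M.
For NiS: 1.2 x 10^-20 = 0.0045 × [S^2-]  ⇒  [S^2-] = 2.7 × 10^-18 M.
The salt with the lower threshold [S^2-] precipitates first: Tl2S.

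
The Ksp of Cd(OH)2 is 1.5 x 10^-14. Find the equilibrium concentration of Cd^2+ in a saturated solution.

Cd(OH)2(s) <=> Cd^2+(aq) + 2 OH^-(aq)
Ksp = [Cd^2+][OH^-]^2
With molar solubility s: [Cd^2+] = s, [OH^-] = 2s.
Substituting: Ksp = s(2s)^2 = 4s^3
s = (1.5 x 10^-14 / 4)^(1/3) = 1.55 x 10^-5 M
[Cd^2+] = s = 1.6 × 10^-5 M

1.6 x 10^-5 M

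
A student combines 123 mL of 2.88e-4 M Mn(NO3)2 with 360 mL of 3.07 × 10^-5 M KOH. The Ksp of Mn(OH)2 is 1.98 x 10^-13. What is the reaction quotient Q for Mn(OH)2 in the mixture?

Q = 3.84 x 10^-14

Total volume = 123 + 360 = 483 mL.
[Mn^2+] = 2.88 × 10^-4 × (123/483) = 7.334 × 10^-5 M
[OH^-] = 3.07 × 10^-5 × (360/483) = 2.288 × 10^-5 M
Mn(OH)2(s) <=> Mn^2+ + 2 OH^-, so Q = [Mn^2+][OH^-]^2
Q = (7.334 x 10^-5)(2.288 × 10^-5)^2 = 3.84 x 10^-14
Q < Ksp, so no precipitate of Mn(OH)2 forms.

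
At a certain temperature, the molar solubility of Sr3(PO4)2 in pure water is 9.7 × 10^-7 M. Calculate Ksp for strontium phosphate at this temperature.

9.3 x 10^-29

Sr3(PO4)2(s) <=> 3 Sr^2+ + 2 PO4^3-
With molar solubility s: [Sr^2+] = 3s, [PO4^3-] = 2s.
Ksp = [Sr^2+]^3[PO4^3-]^2
Ksp = (3s)^3(2s)^2 = 108s^5
With s = 9.7 x 10^-7: Ksp = 9.3 × 10^-29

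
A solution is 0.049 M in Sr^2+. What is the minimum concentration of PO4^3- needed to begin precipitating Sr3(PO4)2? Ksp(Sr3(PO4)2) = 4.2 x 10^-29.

6.0 × 10^-13 M

Sr3(PO4)2(s) <=> 3 Sr^2+(aq) + 2 PO4^3-(aq)
Ksp = [Sr^2+]^3[PO4^3-]^2
Precipitation begins when Q = Ksp. With [Sr^2+] = 0.049 M:
4.2 x 10^-29 = (0.049)^3 × [PO4^3-]^2
[PO4^3-] = (4.2 x 10^-29 / 1.18 × 10^-4)^(1/2) = 6.0 × 10^-13 M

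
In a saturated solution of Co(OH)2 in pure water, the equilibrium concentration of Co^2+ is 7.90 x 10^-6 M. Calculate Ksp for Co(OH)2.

Co(OH)2(s) ⇌ Co^2+(aq) + 2 OH^-(aq)
Stoichiometry gives [OH^-] = (2/1)[Co^2+] = 1.580 × 10^-5 M.
Ksp = [Co^2+][OH^-]^2
Ksp = 7.90 × 10^-6 × (1.580 × 10^-5)^2 = 1.97 × 10^-15

1.97e-15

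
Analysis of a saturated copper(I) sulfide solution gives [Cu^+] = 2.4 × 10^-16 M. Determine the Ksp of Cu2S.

Cu2S(s) <=> 2 Cu^+ + S^2-
Stoichiometry gives [S^2-] = (1/2)[Cu^+] = 1.20 × 10^-16 M.
Ksp = [Cu^+]^2[S^2-]
Ksp = (2.4 × 10^-16)^2 × 1.20 × 10^-16 = 6.9 × 10^-48

6.9 x 10^-48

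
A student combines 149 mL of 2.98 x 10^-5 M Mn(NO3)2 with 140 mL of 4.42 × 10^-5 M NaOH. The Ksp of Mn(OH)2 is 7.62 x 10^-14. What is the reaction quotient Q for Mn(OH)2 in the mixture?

Total volume = 149 + 140 = 289 mL.
[Mn^2+] = 2.98 × 10^-5 × (149/289) = 1.536 x 10^-5 M
[OH^-] = 4.42 × 10^-5 × (140/289) = 2.141 × 10^-5 M
Mn(OH)2(s) <=> Mn^2+ + 2 OH^-, so Q = [Mn^2+][OH^-]^2
Q = (1.536 x 10^-5)(2.141 x 10^-5)^2 = 7.04 × 10^-15
Q < Ksp, so no precipitate of Mn(OH)2 forms.

Q ≈ 7.04 x 10^-15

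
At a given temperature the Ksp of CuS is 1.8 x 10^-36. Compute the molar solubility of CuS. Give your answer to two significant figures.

CuS(s) ⇌ Cu^2+(aq) + S^2-(aq)
Ksp = [Cu^2+][S^2-]
With molar solubility s: [Cu^2+] = s, [S^2-] = s.
Ksp = (s)(s) = s^2
s = √(1.8 x 10^-36) = 1.3 × 10^-18 M

s = 1.3 × 10^-18 M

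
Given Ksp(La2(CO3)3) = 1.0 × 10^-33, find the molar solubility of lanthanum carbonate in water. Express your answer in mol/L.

La2(CO3)3(s) ⇌ 2 La^3+(aq) + 3 CO3^2-(aq)
Ksp = [La^3+]^2[CO3^2-]^3
If s mol/L of La2(CO3)3 dissolves, [La^3+] = 2s and [CO3^2-] = 3s.
Ksp = (2s)^2(3s)^3 = 108s^5
s = (1.0 × 10^-33 / 108)^(1/5) = 9.8 × 10^-8 M

s ≈ 9.8e-8 M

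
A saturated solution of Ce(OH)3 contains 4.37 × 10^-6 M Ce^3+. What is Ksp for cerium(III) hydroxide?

Ksp ≈ 9.85 × 10^-21

Ce(OH)3(s) <=> Ce^3+ + 3 OH^-
Stoichiometry gives [OH^-] = (3/1)[Ce^3+] = 1.311 × 10^-5 M.
Ksp = [Ce^3+][OH^-]^3
Ksp = 4.37 x 10^-6 × (1.311 × 10^-5)^3 = 9.85 x 10^-21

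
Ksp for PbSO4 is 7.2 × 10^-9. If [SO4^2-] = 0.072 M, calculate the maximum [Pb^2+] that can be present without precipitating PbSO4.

[Pb^2+] ≈ 1.0e-7 M

PbSO4(s) ⇌ Pb^2+ + SO4^2-
Ksp = [Pb^2+][SO4^2-]
Precipitation begins when Q = Ksp. With [SO4^2-] = 0.072 M:
7.2 × 10^-9 = (0.072) × [Pb^2+]
[Pb^2+] = (7.2 × 10^-9 / 7.2 × 10^-2) = 1.0 × 10^-7 M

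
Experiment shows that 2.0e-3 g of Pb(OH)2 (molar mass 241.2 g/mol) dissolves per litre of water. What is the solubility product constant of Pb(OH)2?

Ksp ≈ 2.3 x 10^-15

Molar solubility s = (2.0 x 10^-3 g/L) / (241.2 g/mol) = 8.29 × 10^-6 M.
Pb(OH)2(s) ⇌ Pb^2+ + 2 OH^-
For each mole of Pb(OH)2 that dissolves: [Pb^2+] = s, [OH^-] = 2s.
Ksp = [Pb^2+][OH^-]^2
So Ksp = s × (2s)^2 = 4s^3
With s = 8.29 × 10^-6: Ksp = 2.3 × 10^-15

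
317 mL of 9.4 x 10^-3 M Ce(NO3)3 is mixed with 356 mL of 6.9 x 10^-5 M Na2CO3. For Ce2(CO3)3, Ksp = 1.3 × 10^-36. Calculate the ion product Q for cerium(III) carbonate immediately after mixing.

Q = 9.5 × 10^-19

Total volume = 317 + 356 = 673 mL.
[Ce^3+] = 9.4 × 10^-3 × (317/673) = 4.43 × 10^-3 M
[CO3^2-] = 6.9 x 10^-5 × (356/673) = 3.65 × 10^-5 M
Ce2(CO3)3(s) ⇌ 2 Ce^3+ + 3 CO3^2-, so Q = [Ce^3+]^2[CO3^2-]^3
Q = (4.43 × 10^-3)^2(3.65 × 10^-5)^3 = 9.5 x 10^-19
Q > Ksp, so Ce2(CO3)3 will precipitate.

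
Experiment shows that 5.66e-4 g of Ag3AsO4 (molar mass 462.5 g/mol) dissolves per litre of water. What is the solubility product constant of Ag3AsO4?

Molar solubility s = (5.66 × 10^-4 g/L) / (462.5 g/mol) = 1.224 x 10^-6 M.
Ag3AsO4(s) ⇌ 3 Ag^+(aq) + AsO4^3-(aq)
With molar solubility s: [Ag^+] = 3s, [AsO4^3-] = s.
Ksp = [Ag^+]^3[AsO4^3-]
So Ksp = (3s)^3 × s = 27s^4
Ksp = 27 × (1.224 × 10^-6)^4 = 6.06 × 10^-23

Ksp = 6.06 x 10^-23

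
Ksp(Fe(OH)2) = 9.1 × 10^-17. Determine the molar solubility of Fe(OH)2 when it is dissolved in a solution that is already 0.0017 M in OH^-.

s ≈ 3.1e-11 M

Fe(OH)2(s) ⇌ Fe^2+ + 2 OH^-
Ksp = [Fe^2+][OH^-]^2
Let s = moles of Fe(OH)2 that dissolve per litre. [Fe^2+] = s, [OH^-] = 0.0017 + 2s ≈ 0.0017 (Ksp is small, so little additional dissolves).
Ksp ≈ s × (0.0017)^2
s = 3.1 × 10^-11 M
Check: 2s = 6.3 × 10^-11 ≪ 0.0017, so the approximation is valid.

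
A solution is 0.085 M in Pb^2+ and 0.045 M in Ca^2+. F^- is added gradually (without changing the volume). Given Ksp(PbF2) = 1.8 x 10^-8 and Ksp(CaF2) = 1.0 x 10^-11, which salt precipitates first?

CaF2

Precipitation of each salt starts when its ion product equals its Ksp.
For PbF2: 1.8 x 10^-8 = 0.085 × [F^-]^2  ⇒  [F^-] = 4.6 x 10^-4 M.
For CaF2: 1.0 x 10^-11 = 0.045 × [F^-]^2  ⇒  [F^-] = 1.5 × 10^-5 M.
The salt with the lower threshold [F^-] precipitates first: CaF2.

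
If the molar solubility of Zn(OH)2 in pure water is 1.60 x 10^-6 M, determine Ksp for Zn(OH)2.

Zn(OH)2(s) <=> Zn^2+ + 2 OH^-
For each mole of Zn(OH)2 that dissolves: [Zn^2+] = s, [OH^-] = 2s.
Ksp = [Zn^2+][OH^-]^2
Ksp = s(2s)^2 = 4s^3
Ksp = 4 × (1.60 × 10^-6)^3 = 1.64 × 10^-17

Ksp ≈ 1.64e-17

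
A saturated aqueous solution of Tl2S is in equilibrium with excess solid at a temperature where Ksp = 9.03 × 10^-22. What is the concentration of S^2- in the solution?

6.09e-8 M

Tl2S(s) ⇌ 2 Tl^+ + S^2-
Ksp = [Tl^+]^2[S^2-]
For each mole of Tl2S that dissolves: [Tl^+] = 2s, [S^2-] = s.
Substituting: Ksp = (2s)^2s = 4s^3
Solving, s = (9.03 × 10^-22/4)^(1/3) = 6.089 x 10^-8 M
[S^2-] = s = 6.09 x 10^-8 M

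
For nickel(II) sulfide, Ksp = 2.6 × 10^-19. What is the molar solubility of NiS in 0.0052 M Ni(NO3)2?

5.0 × 10^-17 M

NiS(s) ⇌ Ni^2+ + S^2-
Ksp = [Ni^2+][S^2-]
If s mol/L dissolves here, [Ni^2+] = 0.0052 + s ≈ 0.0052, [S^2-] = s (since Ni^2+ from Ni(NO3)2 dominates).
Ksp ≈ 0.0052 × s
s = 5.0 × 10^-17 M
Check: s = 5.0 × 10^-17 ≪ 0.0052, so the approximation is valid.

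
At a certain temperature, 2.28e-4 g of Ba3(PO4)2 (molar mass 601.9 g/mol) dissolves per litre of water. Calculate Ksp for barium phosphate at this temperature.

8.42e-31

Molar solubility s = (2.28 × 10^-4 g/L) / (601.9 g/mol) = 3.788 × 10^-7 M.
Ba3(PO4)2(s) ⇌ 3 Ba^2+(aq) + 2 PO4^3-(aq)
If s mol/L of Ba3(PO4)2 dissolves, [Ba^2+] = 3s and [PO4^3-] = 2s.
Ksp = [Ba^2+]^3[PO4^3-]^2
Ksp = (3s)^3(2s)^2 = 108s^5
Ksp = 108 × (3.788 x 10^-7)^5 = 8.42 × 10^-31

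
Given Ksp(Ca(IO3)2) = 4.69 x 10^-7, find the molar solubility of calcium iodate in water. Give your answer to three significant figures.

Ca(IO3)2(s) <=> Ca^2+ + 2 IO3^-
Ksp = [Ca^2+][IO3^-]^2
For each mole of Ca(IO3)2 that dissolves: [Ca^2+] = s, [IO3^-] = 2s.
So Ksp = s × (2s)^2 = 4s^3
s = (4.69 x 10^-7 / 4)^(1/3) = 4.89 x 10^-3 M

4.89 × 10^-3 M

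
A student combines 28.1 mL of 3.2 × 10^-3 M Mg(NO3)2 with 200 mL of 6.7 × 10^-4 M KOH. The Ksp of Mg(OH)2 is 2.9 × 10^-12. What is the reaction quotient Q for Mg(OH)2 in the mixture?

Q ≈ 1.4e-10

Total volume = 28.1 + 200 = 228.1 mL.
[Mg^2+] = 3.2 × 10^-3 × (28.1/228.1) = 3.94 x 10^-4 M
[OH^-] = 6.7 x 10^-4 × (200/228.1) = 5.87 x 10^-4 M
Mg(OH)2(s) ⇌ Mg^2+(aq) + 2 OH^-(aq), so Q = [Mg^2+][OH^-]^2
Q = (3.94 x 10^-4)(5.87 × 10^-4)^2 = 1.4 × 10^-10
Q > Ksp, so Mg(OH)2 will precipitate.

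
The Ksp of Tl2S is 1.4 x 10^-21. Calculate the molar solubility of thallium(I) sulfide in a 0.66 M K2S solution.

s = 2.3 × 10^-11 M

Tl2S(s) <=> 2 Tl^+ + S^2-
Ksp = [Tl^+]^2[S^2-]
Let s be the molar solubility in this solution. [Tl^+] = 2s, [S^2-] = 0.66 + s ≈ 0.66 (since S^2- from K2S dominates).
Ksp ≈ (2s)^2 × 0.66
s = 2.3 × 10^-11 M
Check: s = 2.3 x 10^-11 ≪ 0.66, so the approximation is valid.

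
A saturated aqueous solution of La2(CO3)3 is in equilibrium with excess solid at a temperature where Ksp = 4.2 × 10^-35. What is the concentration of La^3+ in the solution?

La2(CO3)3(s) ⇌ 2 La^3+ + 3 CO3^2-
Ksp = [La^3+]^2[CO3^2-]^3
With molar solubility s: [La^3+] = 2s, [CO3^2-] = 3s.
Ksp = (2s)^2(3s)^3 = 108s^5
s^5 = 4.2 × 10^-35 / 108, so s = 5.22 × 10^-8 M
[La^3+] = 2s = 1.0 x 10^-7 M

[La^3+] ≈ 1.0 x 10^-7 M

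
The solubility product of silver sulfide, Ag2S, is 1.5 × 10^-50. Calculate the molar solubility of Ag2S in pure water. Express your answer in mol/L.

s = 1.6e-17 M

Ag2S(s) <=> 2 Ag^+(aq) + S^2-(aq)
Ksp = [Ag^+]^2[S^2-]
If s mol/L of Ag2S dissolves, [Ag^+] = 2s and [S^2-] = s.
Ksp = (2s)^2s = 4s^3
s^3 = 1.5 × 10^-50 / 4, so s = 1.6 × 10^-17 M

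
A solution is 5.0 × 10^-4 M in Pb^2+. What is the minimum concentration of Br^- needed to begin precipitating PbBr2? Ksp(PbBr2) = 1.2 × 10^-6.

PbBr2(s) ⇌ Pb^2+(aq) + 2 Br^-(aq)
Ksp = [Pb^2+][Br^-]^2
Precipitation begins when Q = Ksp. With [Pb^2+] = 5.0 × 10^-4 M:
1.2 × 10^-6 = (5.0 × 10^-4) × [Br^-]^2
[Br^-] = (1.2 × 10^-6 / 5.0 × 10^-4)^(1/2) = 4.9 x 10^-2 M

[Br^-] = 0.049 M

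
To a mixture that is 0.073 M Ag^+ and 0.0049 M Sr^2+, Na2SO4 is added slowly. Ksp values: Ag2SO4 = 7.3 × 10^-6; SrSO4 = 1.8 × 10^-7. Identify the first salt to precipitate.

Precipitation of each salt starts when its ion product equals its Ksp.
For Ag2SO4: 7.3 × 10^-6 = (0.073)^2 × [SO4^2-]  ⇒  [SO4^2-] = 1.4 × 10^-3 M.
For SrSO4: 1.8 × 10^-7 = 0.0049 × [SO4^2-]  ⇒  [SO4^2-] = 3.7 × 10^-5 M.
The salt with the lower threshold [SO4^2-] precipitates first: SrSO4.

SrSO4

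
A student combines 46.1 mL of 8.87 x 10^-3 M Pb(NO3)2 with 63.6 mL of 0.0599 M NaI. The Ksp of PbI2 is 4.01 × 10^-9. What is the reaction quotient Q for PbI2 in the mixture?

Total volume = 46.1 + 63.6 = 109.7 mL.
[Pb^2+] = 8.87 × 10^-3 × (46.1/109.7) = 3.728 × 10^-3 M
[I^-] = 5.99 x 10^-2 × (63.6/109.7) = 3.473 × 10^-2 M
PbI2(s) <=> Pb^2+ + 2 I^-, so Q = [Pb^2+][I^-]^2
Q = (3.728 × 10^-3)(3.473 x 10^-2)^2 = 4.50 × 10^-6
Q > Ksp, so PbI2 will precipitate.

Q ≈ 4.50 × 10^-6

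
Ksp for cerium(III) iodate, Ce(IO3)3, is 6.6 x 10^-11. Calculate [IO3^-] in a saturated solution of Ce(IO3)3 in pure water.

3.8 × 10^-3 M

Ce(IO3)3(s) ⇌ Ce^3+ + 3 IO3^-
Ksp = [Ce^3+][IO3^-]^3
If s mol/L of Ce(IO3)3 dissolves, [Ce^3+] = s and [IO3^-] = 3s.
Ksp = s(3s)^3 = 27s^4
Solving, s = (6.6 x 10^-11/27)^(1/4) = 1.25 × 10^-3 M
[IO3^-] = 3s = 3.8 × 10^-3 M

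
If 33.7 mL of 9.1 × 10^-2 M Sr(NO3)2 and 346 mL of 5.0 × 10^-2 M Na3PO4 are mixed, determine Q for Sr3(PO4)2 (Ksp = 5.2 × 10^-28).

1.1 x 10^-9

Total volume = 33.7 + 346 = 379.7 mL.
[Sr^2+] = 9.1 × 10^-2 × (33.7/379.7) = 8.08 x 10^-3 M
[PO4^3-] = 5.0 x 10^-2 × (346/379.7) = 4.56 × 10^-2 M
Sr3(PO4)2(s) ⇌ 3 Sr^2+(aq) + 2 PO4^3-(aq), so Q = [Sr^2+]^3[PO4^3-]^2
Q = (8.08 × 10^-3)^3(4.56 x 10^-2)^2 = 1.1 × 10^-9
Q > Ksp, so Sr3(PO4)2 will precipitate.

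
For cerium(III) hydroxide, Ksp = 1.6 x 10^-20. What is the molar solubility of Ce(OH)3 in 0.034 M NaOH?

s ≈ 4.1e-16 M

Ce(OH)3(s) ⇌ Ce^3+(aq) + 3 OH^-(aq)
Ksp = [Ce^3+][OH^-]^3
Let s be the molar solubility in this solution. [Ce^3+] = s, [OH^-] = 0.034 + 3s ≈ 0.034 (Ksp is small, so little additional dissolves).
Ksp ≈ s × (0.034)^3
s = 4.1 × 10^-16 M
Check: 3s = 1.2 x 10^-15 ≪ 0.034, so the approximation is valid.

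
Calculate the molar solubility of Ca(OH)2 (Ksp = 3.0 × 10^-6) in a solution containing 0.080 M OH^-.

4.7e-4 M

Ca(OH)2(s) ⇌ Ca^2+(aq) + 2 OH^-(aq)
Ksp = [Ca^2+][OH^-]^2
If s mol/L dissolves here, [Ca^2+] = s, [OH^-] = 0.080 + 2s ≈ 0.080 (since the OH^- already present dominates).
Ksp ≈ s × (0.080)^2
s = 4.7 x 10^-4 M
Check: 2s = 9.4 × 10^-4 ≪ 0.080, so the approximation is valid.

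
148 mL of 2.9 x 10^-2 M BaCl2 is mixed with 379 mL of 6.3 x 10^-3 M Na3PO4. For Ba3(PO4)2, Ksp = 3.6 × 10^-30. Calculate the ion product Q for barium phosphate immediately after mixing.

1.1 × 10^-11

Total volume = 148 + 379 = 527 mL.
[Ba^2+] = 2.9 × 10^-2 × (148/527) = 8.14 × 10^-3 M
[PO4^3-] = 6.3 x 10^-3 × (379/527) = 4.53 × 10^-3 M
Ba3(PO4)2(s) <=> 3 Ba^2+(aq) + 2 PO4^3-(aq), so Q = [Ba^2+]^3[PO4^3-]^2
Q = (8.14 × 10^-3)^3(4.53 × 10^-3)^2 = 1.1 × 10^-11
Q > Ksp, so Ba3(PO4)2 will precipitate.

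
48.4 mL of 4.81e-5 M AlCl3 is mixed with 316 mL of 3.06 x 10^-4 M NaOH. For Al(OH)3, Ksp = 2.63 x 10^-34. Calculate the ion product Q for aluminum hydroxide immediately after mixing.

Total volume = 48.4 + 316 = 364.4 mL.
[Al^3+] = 4.81 x 10^-5 × (48.4/364.4) = 6.389 × 10^-6 M
[OH^-] = 3.06 × 10^-4 × (316/364.4) = 2.654 × 10^-4 M
Al(OH)3(s) <=> Al^3+ + 3 OH^-, so Q = [Al^3+][OH^-]^3
Q = (6.389 × 10^-6)(2.654 x 10^-4)^3 = 1.19 x 10^-16
Q > Ksp, so Al(OH)3 will precipitate.

1.19e-16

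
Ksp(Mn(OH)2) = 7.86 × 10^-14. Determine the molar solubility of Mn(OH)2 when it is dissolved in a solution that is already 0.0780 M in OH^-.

1.29 x 10^-11 M

Mn(OH)2(s) ⇌ Mn^2+ + 2 OH^-
Ksp = [Mn^2+][OH^-]^2
If s mol/L dissolves here, [Mn^2+] = s, [OH^-] = 0.0780 + 2s ≈ 0.0780 (common-ion effect: OH^- is already 0.0780 M).
Ksp ≈ s × (0.0780)^2
s = 1.29 x 10^-11 M
Check: 2s = 2.6 × 10^-11 ≪ 0.0780, so the approximation is valid.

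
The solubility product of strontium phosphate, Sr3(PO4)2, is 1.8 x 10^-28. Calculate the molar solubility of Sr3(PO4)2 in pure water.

Sr3(PO4)2(s) ⇌ 3 Sr^2+ + 2 PO4^3-
Ksp = [Sr^2+]^3[PO4^3-]^2
For each mole of Sr3(PO4)2 that dissolves: [Sr^2+] = 3s, [PO4^3-] = 2s.
So Ksp = (3s)^3 × (2s)^2 = 108s^5
s^5 = 1.8 x 10^-28 / 108, so s = 1.1 x 10^-6 M

s ≈ 1.1 × 10^-6 M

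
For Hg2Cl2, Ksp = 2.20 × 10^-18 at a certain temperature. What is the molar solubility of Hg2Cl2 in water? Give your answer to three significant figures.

s = 8.19e-7 M

Hg2Cl2(s) <=> Hg2^2+(aq) + 2 Cl^-(aq)
Ksp = [Hg2^2+][Cl^-]^2
Let s = molar solubility. Then [Hg2^2+] = s and [Cl^-] = 2s.
Substituting: Ksp = s(2s)^2 = 4s^3
s^3 = 2.20 × 10^-18 / 4, so s = 8.19 × 10^-7 M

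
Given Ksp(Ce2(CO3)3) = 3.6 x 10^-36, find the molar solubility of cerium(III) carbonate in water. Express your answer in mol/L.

3.2 x 10^-8 M

Ce2(CO3)3(s) <=> 2 Ce^3+(aq) + 3 CO3^2-(aq)
Ksp = [Ce^3+]^2[CO3^2-]^3
With molar solubility s: [Ce^3+] = 2s, [CO3^2-] = 3s.
So Ksp = (2s)^2 × (3s)^3 = 108s^5
Solving, s = (3.6 x 10^-36/108)^(1/5) = 3.2 x 10^-8 M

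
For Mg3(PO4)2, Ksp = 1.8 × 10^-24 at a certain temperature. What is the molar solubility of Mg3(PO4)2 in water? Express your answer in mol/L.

Mg3(PO4)2(s) <=> 3 Mg^2+(aq) + 2 PO4^3-(aq)
Ksp = [Mg^2+]^3[PO4^3-]^2
For each mole of Mg3(PO4)2 that dissolves: [Mg^2+] = 3s, [PO4^3-] = 2s.
Substituting: Ksp = (3s)^3(2s)^2 = 108s^5
Solving, s = (1.8 × 10^-24/108)^(1/5) = 7.0 × 10^-6 M

7.0 x 10^-6 M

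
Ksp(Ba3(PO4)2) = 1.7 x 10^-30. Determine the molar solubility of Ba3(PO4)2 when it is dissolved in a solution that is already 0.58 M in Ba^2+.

1.5 × 10^-15 M

Ba3(PO4)2(s) ⇌ 3 Ba^2+(aq) + 2 PO4^3-(aq)
Ksp = [Ba^2+]^3[PO4^3-]^2
If s mol/L dissolves here, [Ba^2+] = 0.58 + 3s ≈ 0.58, [PO4^3-] = 2s (common-ion effect: Ba^2+ is already 0.58 M).
Ksp ≈ (0.58)^3 × (2s)^2
s = 1.5 × 10^-15 M
Check: 3s = 4.4 × 10^-15 ≪ 0.58, so the approximation is valid.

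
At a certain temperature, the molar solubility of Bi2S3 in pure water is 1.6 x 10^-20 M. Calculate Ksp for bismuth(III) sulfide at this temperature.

Ksp = 1.1 × 10^-97

Bi2S3(s) ⇌ 2 Bi^3+ + 3 S^2-
With molar solubility s: [Bi^3+] = 2s, [S^2-] = 3s.
Ksp = [Bi^3+]^2[S^2-]^3
So Ksp = (2s)^2 × (3s)^3 = 108s^5
With s = 1.6 × 10^-20: Ksp = 1.1 × 10^-97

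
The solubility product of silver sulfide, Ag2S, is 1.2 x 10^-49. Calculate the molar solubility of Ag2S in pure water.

s ≈ 3.1 × 10^-17 M

Ag2S(s) <=> 2 Ag^+(aq) + S^2-(aq)
Ksp = [Ag^+]^2[S^2-]
For each mole of Ag2S that dissolves: [Ag^+] = 2s, [S^2-] = s.
Ksp = (2s)^2s = 4s^3
s = (1.2 x 10^-49 / 4)^(1/3) = 3.1 × 10^-17 M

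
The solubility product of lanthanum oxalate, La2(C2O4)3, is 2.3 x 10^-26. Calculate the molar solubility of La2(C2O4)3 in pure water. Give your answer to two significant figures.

La2(C2O4)3(s) ⇌ 2 La^3+(aq) + 3 C2O4^2-(aq)
Ksp = [La^3+]^2[C2O4^2-]^3
With molar solubility s: [La^3+] = 2s, [C2O4^2-] = 3s.
So Ksp = (2s)^2 × (3s)^3 = 108s^5
s^5 = 2.3 x 10^-26 / 108, so s = 2.9 × 10^-6 M

s = 2.9e-6 M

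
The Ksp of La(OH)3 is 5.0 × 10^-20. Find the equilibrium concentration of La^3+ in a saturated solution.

La(OH)3(s) ⇌ La^3+ + 3 OH^-
Ksp = [La^3+][OH^-]^3
For each mole of La(OH)3 that dissolves: [La^3+] = s, [OH^-] = 3s.
So Ksp = s × (3s)^3 = 27s^4
s = (5.0 × 10^-20 / 27)^(1/4) = 6.56 × 10^-6 M
[La^3+] = s = 6.6 × 10^-6 M

[La^3+] ≈ 6.6 × 10^-6 M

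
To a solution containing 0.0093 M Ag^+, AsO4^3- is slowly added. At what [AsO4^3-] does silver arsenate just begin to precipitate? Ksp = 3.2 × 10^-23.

4.0 × 10^-17 M

Ag3AsO4(s) <=> 3 Ag^+ + AsO4^3-
Ksp = [Ag^+]^3[AsO4^3-]
Precipitation begins when Q = Ksp. With [Ag^+] = 0.0093 M:
3.2 × 10^-23 = (0.0093)^3 × [AsO4^3-]
[AsO4^3-] = (3.2 × 10^-23 / 8.04 × 10^-7) = 4.0 × 10^-17 M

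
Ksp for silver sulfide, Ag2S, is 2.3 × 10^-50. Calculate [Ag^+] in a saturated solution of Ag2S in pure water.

[Ag^+] = 3.6 x 10^-17 M

Ag2S(s) ⇌ 2 Ag^+(aq) + S^2-(aq)
Ksp = [Ag^+]^2[S^2-]
Let s = molar solubility. Then [Ag^+] = 2s and [S^2-] = s.
Substituting: Ksp = (2s)^2s = 4s^3
s^3 = 2.3 × 10^-50 / 4, so s = 1.79 x 10^-17 M
[Ag^+] = 2s = 3.6 × 10^-17 M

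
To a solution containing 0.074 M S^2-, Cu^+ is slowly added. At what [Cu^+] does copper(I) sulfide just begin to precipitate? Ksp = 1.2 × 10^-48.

4.0 x 10^-24 M

Cu2S(s) ⇌ 2 Cu^+ + S^2-
Ksp = [Cu^+]^2[S^2-]
Precipitation begins when Q = Ksp. With [S^2-] = 0.074 M:
1.2 × 10^-48 = (0.074) × [Cu^+]^2
[Cu^+] = (1.2 × 10^-48 / 7.4 × 10^-2)^(1/2) = 4.0 x 10^-24 M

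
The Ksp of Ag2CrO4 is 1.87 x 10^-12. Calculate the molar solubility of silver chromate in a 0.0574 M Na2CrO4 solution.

2.85e-6 M

Ag2CrO4(s) ⇌ 2 Ag^+(aq) + CrO4^2-(aq)
Ksp = [Ag^+]^2[CrO4^2-]
Let s = moles of Ag2CrO4 that dissolve per litre. [Ag^+] = 2s, [CrO4^2-] = 0.0574 + s ≈ 0.0574 (since CrO4^2- from Na2CrO4 dominates).
Ksp ≈ (2s)^2 × 0.0574
s = 2.85 × 10^-6 M
Check: s = 2.9 x 10^-6 ≪ 0.0574, so the approximation is valid.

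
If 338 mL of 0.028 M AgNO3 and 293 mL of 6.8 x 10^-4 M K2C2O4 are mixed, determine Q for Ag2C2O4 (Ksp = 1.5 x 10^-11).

Total volume = 338 + 293 = 631 mL.
[Ag^+] = 2.8 x 10^-2 × (338/631) = 1.50 × 10^-2 M
[C2O4^2-] = 6.8 × 10^-4 × (293/631) = 3.16 × 10^-4 M
Ag2C2O4(s) ⇌ 2 Ag^+ + C2O4^2-, so Q = [Ag^+]^2[C2O4^2-]
Q = (1.50 × 10^-2)^2(3.16 × 10^-4) = 7.1 × 10^-8
Q > Ksp, so Ag2C2O4 will precipitate.

Q ≈ 7.1 × 10^-8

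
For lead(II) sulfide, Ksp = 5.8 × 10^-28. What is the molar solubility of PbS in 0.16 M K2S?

PbS(s) <=> Pb^2+ + S^2-
Ksp = [Pb^2+][S^2-]
Let s = moles of PbS that dissolve per litre. [Pb^2+] = s, [S^2-] = 0.16 + s ≈ 0.16 (common-ion effect: S^2- is already 0.16 M).
Ksp ≈ s × 0.16
s = 3.6 x 10^-27 M
Check: s = 3.6 × 10^-27 ≪ 0.16, so the approximation is valid.

s ≈ 3.6 x 10^-27 M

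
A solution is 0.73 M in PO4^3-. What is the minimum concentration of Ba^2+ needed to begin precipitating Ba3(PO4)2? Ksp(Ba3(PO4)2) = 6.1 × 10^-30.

2.3 × 10^-10 M

Ba3(PO4)2(s) ⇌ 3 Ba^2+ + 2 PO4^3-
Ksp = [Ba^2+]^3[PO4^3-]^2
Precipitation begins when Q = Ksp. With [PO4^3-] = 0.73 M:
6.1 × 10^-30 = (0.73)^2 × [Ba^2+]^3
[Ba^2+] = (6.1 × 10^-30 / 5.33 x 10^-1)^(1/3) = 2.3 x 10^-10 M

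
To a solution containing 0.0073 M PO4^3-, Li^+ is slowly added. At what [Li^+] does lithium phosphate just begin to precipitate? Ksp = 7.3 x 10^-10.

Li3PO4(s) ⇌ 3 Li^+ + PO4^3-
Ksp = [Li^+]^3[PO4^3-]
Precipitation begins when Q = Ksp. With [PO4^3-] = 0.0073 M:
7.3 x 10^-10 = (0.0073) × [Li^+]^3
[Li^+] = (7.3 x 10^-10 / 7.3 x 10^-3)^(1/3) = 4.6 × 10^-3 M

[Li^+] ≈ 4.6 × 10^-3 M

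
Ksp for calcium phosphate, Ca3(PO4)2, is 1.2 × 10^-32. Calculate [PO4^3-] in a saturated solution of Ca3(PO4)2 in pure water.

3.2 × 10^-7 M

Ca3(PO4)2(s) <=> 3 Ca^2+ + 2 PO4^3-
Ksp = [Ca^2+]^3[PO4^3-]^2
With molar solubility s: [Ca^2+] = 3s, [PO4^3-] = 2s.
So Ksp = (3s)^3 × (2s)^2 = 108s^5
s^5 = 1.2 × 10^-32 / 108, so s = 1.62 × 10^-7 M
[PO4^3-] = 2s = 3.2 x 10^-7 M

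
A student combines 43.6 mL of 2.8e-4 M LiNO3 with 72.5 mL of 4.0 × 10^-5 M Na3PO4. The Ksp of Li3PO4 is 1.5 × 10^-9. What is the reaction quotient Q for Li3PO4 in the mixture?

2.9e-17

Total volume = 43.6 + 72.5 = 116.1 mL.
[Li^+] = 2.8 x 10^-4 × (43.6/116.1) = 1.05 x 10^-4 M
[PO4^3-] = 4.0 × 10^-5 × (72.5/116.1) = 2.50 × 10^-5 M
Li3PO4(s) ⇌ 3 Li^+ + PO4^3-, so Q = [Li^+]^3[PO4^3-]
Q = (1.05 × 10^-4)^3(2.50 × 10^-5) = 2.9 × 10^-17
Q < Ksp, so no precipitate of Li3PO4 forms.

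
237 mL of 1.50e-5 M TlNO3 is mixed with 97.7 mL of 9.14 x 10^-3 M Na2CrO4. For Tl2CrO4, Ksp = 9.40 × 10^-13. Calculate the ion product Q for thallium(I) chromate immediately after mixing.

Total volume = 237 + 97.7 = 334.7 mL.
[Tl^+] = 1.50 x 10^-5 × (237/334.7) = 1.062 x 10^-5 M
[CrO4^2-] = 9.14 x 10^-3 × (97.7/334.7) = 2.668 × 10^-3 M
Tl2CrO4(s) ⇌ 2 Tl^+ + CrO4^2-, so Q = [Tl^+]^2[CrO4^2-]
Q = (1.062 × 10^-5)^2(2.668 × 10^-3) = 3.01 × 10^-13
Q < Ksp, so no precipitate of Tl2CrO4 forms.

Q ≈ 3.01 × 10^-13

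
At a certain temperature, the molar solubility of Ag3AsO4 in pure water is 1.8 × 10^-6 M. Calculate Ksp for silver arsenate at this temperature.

Ag3AsO4(s) ⇌ 3 Ag^+(aq) + AsO4^3-(aq)
If s mol/L of Ag3AsO4 dissolves, [Ag^+] = 3s and [AsO4^3-] = s.
Ksp = [Ag^+]^3[AsO4^3-]
Ksp = (3s)^3s = 27s^4
Ksp = 27 × (1.8 × 10^-6)^4 = 2.8 x 10^-22

Ksp ≈ 2.8 x 10^-22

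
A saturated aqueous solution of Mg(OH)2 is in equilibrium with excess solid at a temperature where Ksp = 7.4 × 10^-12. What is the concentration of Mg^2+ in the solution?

[Mg^2+] ≈ 1.2e-4 M

Mg(OH)2(s) ⇌ Mg^2+ + 2 OH^-
Ksp = [Mg^2+][OH^-]^2
For each mole of Mg(OH)2 that dissolves: [Mg^2+] = s, [OH^-] = 2s.
So Ksp = s × (2s)^2 = 4s^3
Solving, s = (7.4 × 10^-12/4)^(1/3) = 1.23 × 10^-4 M
[Mg^2+] = s = 1.2 x 10^-4 M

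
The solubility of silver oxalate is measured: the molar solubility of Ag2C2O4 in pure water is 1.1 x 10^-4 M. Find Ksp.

Ksp ≈ 5.3 × 10^-12

Ag2C2O4(s) ⇌ 2 Ag^+(aq) + C2O4^2-(aq)
For each mole of Ag2C2O4 that dissolves: [Ag^+] = 2s, [C2O4^2-] = s.
Ksp = [Ag^+]^2[C2O4^2-]
Substituting: Ksp = (2s)^2s = 4s^3
Ksp = 4 × (1.1 × 10^-4)^3 = 5.3 x 10^-12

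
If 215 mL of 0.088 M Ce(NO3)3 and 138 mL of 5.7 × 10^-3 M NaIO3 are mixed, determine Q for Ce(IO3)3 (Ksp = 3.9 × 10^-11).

Total volume = 215 + 138 = 353 mL.
[Ce^3+] = 8.8 × 10^-2 × (215/353) = 5.36 x 10^-2 M
[IO3^-] = 5.7 × 10^-3 × (138/353) = 2.23 x 10^-3 M
Ce(IO3)3(s) <=> Ce^3+(aq) + 3 IO3^-(aq), so Q = [Ce^3+][IO3^-]^3
Q = (5.36 × 10^-2)(2.23 × 10^-3)^3 = 5.9 x 10^-10
Q > Ksp, so Ce(IO3)3 will precipitate.

5.9 x 10^-10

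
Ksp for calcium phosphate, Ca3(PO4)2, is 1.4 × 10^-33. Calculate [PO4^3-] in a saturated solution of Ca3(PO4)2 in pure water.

Ca3(PO4)2(s) ⇌ 3 Ca^2+(aq) + 2 PO4^3-(aq)
Ksp = [Ca^2+]^3[PO4^3-]^2
Let s = molar solubility. Then [Ca^2+] = 3s and [PO4^3-] = 2s.
So Ksp = (3s)^3 × (2s)^2 = 108s^5
Solving, s = (1.4 × 10^-33/108)^(1/5) = 1.05 x 10^-7 M
[PO4^3-] = 2s = 2.1 × 10^-7 M

2.1 x 10^-7 M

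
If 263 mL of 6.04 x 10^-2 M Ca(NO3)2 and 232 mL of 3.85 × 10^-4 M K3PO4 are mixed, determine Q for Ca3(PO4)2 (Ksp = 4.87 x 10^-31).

Total volume = 263 + 232 = 495 mL.
[Ca^2+] = 6.04 x 10^-2 × (263/495) = 3.209 × 10^-2 M
[PO4^3-] = 3.85 × 10^-4 × (232/495) = 1.804 x 10^-4 M
Ca3(PO4)2(s) ⇌ 3 Ca^2+(aq) + 2 PO4^3-(aq), so Q = [Ca^2+]^3[PO4^3-]^2
Q = (3.209 × 10^-2)^3(1.804 × 10^-4)^2 = 1.08 x 10^-12
Q > Ksp, so Ca3(PO4)2 will precipitate.

Q ≈ 1.08 × 10^-12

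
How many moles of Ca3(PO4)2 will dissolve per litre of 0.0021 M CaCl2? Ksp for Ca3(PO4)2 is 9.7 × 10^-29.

s = 5.1 × 10^-11 M

Ca3(PO4)2(s) <=> 3 Ca^2+ + 2 PO4^3-
Ksp = [Ca^2+]^3[PO4^3-]^2
If s mol/L dissolves here, [Ca^2+] = 0.0021 + 3s ≈ 0.0021, [PO4^3-] = 2s (common-ion effect: Ca^2+ is already 0.0021 M).
Ksp ≈ (0.0021)^3 × (2s)^2
s = 5.1 x 10^-11 M
Check: 3s = 1.5 × 10^-10 ≪ 0.0021, so the approximation is valid.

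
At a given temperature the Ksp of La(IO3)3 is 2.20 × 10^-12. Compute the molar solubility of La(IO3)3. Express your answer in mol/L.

La(IO3)3(s) <=> La^3+(aq) + 3 IO3^-(aq)
Ksp = [La^3+][IO3^-]^3
If s mol/L of La(IO3)3 dissolves, [La^3+] = s and [IO3^-] = 3s.
Ksp = s(3s)^3 = 27s^4
s^4 = 2.20 × 10^-12 / 27, so s = 5.34 x 10^-4 M

s = 5.34e-4 M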